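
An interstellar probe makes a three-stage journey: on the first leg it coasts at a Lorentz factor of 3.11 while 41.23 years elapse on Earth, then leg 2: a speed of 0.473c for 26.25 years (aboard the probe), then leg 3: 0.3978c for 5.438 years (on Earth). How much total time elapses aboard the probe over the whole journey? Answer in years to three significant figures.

τ = 44.5 years

Leg 1: γ = 3.11; τ_1 = 41.23/3.110 = 13.26 years.
Leg 2: 26.25 years is already measured aboard the probe.
Leg 3: γ = 1/√(1 − 0.3978²) = 1/√0.8418 = 1.090; τ_3 = 5.438/1.090 = 4.989 years.
Total: 13.26 + 26.25 + 4.989 years.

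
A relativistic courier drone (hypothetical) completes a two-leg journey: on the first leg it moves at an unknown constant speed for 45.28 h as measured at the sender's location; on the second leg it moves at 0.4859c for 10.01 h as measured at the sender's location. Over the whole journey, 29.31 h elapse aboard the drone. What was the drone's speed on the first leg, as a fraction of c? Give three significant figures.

β = 0.891

Leg 1: speed unknown; τ_1 = 45.28/γ_1.
Leg 2: γ = 1/√(1 − 0.4859²) = 1/√0.7639 = 1.144; τ_2 = 10.01/1.144 = 8.749 h.
Total proper time: τ_1 + 8.749 = 29.31, so τ_1 = 29.31 − 8.749 = 20.56 h.
γ_1 = 45.28/20.56 = 2.202; β = √(1 − 1/γ²) = √0.7938.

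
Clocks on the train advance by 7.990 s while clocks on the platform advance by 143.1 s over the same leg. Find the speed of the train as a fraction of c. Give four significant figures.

v = 0.9984c

The proper time is measured on the train (both events occur at the train's location); Δt is measured on the platform. γ = Δt/τ = 143.1/7.990 = 17.91.
β = √(1 − 1/γ²) = √(1 − 0.003118) = √0.9969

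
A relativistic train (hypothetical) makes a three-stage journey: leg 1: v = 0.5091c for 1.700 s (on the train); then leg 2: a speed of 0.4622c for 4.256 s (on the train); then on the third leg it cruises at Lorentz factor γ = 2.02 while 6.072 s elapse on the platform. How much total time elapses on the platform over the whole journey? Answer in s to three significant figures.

Leg 1: γ = 1/√(1 − 0.5091²) = 1/√0.7408 = 1.162; Δt_1 = 1.162 × 1.700 = 1.975 s.
Leg 2: γ = 1/√(1 − 0.4622²) = 1/√0.7864 = 1.128; Δt_2 = 1.128 × 4.256 = 4.799 s.
Leg 3: 6.072 s is already measured on the platform.
Total: 1.975 + 4.799 + 6.072 s.

Δt = 12.8 s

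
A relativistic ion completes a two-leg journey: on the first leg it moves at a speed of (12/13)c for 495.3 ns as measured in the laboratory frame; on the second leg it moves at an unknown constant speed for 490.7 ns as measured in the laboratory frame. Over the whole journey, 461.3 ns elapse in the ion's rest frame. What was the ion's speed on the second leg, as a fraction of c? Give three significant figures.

Leg 1: γ = 1/√(1 − (12/13)²) = 13/5 = 2.600; τ_1 = 495.3/2.600 = 190.5 ns.
Leg 2: speed unknown; τ_2 = 490.7/γ_2.
Total proper time: 190.5 + τ_2 = 461.3, so τ_2 = 461.3 − 190.5 = 270.8 ns.
γ_2 = 490.7/270.8 = 1.812; β = √(1 − 1/γ²) = √0.6954.

β = 0.834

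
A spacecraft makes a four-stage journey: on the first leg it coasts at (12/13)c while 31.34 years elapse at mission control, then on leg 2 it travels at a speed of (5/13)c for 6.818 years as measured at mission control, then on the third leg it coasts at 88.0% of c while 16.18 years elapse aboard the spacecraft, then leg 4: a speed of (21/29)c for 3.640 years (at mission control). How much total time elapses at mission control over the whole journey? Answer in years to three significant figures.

Leg 1: 31.34 years is already measured at mission control.
Leg 2: 6.818 years is already measured at mission control.
Leg 3: β = 0.880; γ = 1/√(1 − 0.880²) = 1/√0.2256 = 2.105; Δt_3 = 2.105 × 16.18 = 34.07 years.
Leg 4: 3.640 years is already measured at mission control.
Total: 31.34 + 6.818 + 34.07 + 3.640 years.

Δt = 75.9 years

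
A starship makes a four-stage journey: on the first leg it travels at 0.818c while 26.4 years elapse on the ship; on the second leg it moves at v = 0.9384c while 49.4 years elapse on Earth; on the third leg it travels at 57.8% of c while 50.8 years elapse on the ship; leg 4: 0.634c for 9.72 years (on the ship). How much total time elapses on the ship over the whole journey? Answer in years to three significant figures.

τ = 104 years

Leg 1: 26.4 years is already measured on the ship.
Leg 2: γ = 1/√(1 − 0.9384²) = 1/√0.1194 = 2.894; τ_2 = 49.4/2.894 = 17.07 years.
Leg 3: 50.8 years is already measured on the ship.
Leg 4: 9.72 years is already measured on the ship.
Total: 26.40 + 17.07 + 50.80 + 9.720 years.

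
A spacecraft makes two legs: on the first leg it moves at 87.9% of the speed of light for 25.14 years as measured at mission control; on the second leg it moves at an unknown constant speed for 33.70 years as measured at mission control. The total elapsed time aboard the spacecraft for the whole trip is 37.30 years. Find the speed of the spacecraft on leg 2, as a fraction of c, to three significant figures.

Leg 1: β = 0.879; γ = 1/√(1 − 0.879²) = 1/√0.2274 = 2.097; τ_1 = 25.14/2.097 = 11.99 years.
Leg 2: speed unknown; τ_2 = 33.70/γ_2.
Total proper time: 11.99 + τ_2 = 37.30, so τ_2 = 37.30 − 11.99 = 25.31 years.
γ_2 = 33.70/25.31 = 1.331; β = √(1 − 1/γ²) = √0.4358.

β = 0.660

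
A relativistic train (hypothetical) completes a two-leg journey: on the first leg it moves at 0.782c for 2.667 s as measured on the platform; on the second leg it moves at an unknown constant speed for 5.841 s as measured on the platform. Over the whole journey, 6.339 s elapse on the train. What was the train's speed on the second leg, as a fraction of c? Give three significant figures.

Leg 1: γ = 1/√(1 − 0.782²) = 1/√0.3885 = 1.604; τ_1 = 2.667/1.604 = 1.662 s.
Leg 2: speed unknown; τ_2 = 5.841/γ_2.
Total proper time: 1.662 + τ_2 = 6.339, so τ_2 = 6.339 − 1.662 = 4.677 s.
γ_2 = 5.841/4.677 = 1.249; β = √(1 − 1/γ²) = √0.3589.

β = 0.599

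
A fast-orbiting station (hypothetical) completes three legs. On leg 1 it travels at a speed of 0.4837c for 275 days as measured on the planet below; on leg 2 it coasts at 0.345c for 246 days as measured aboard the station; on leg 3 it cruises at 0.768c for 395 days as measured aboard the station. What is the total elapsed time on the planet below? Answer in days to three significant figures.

Δt = 1150 days

Leg 1: 275 days is already measured on the planet below.
Leg 2: γ = 1/√(1 − 0.345²) = 1/√0.8810 = 1.065; Δt_2 = 1.065 × 246 = 262.1 days.
Leg 3: γ = 1/√(1 − 0.768²) = 1/√0.4102 = 1.561; Δt_3 = 1.561 × 395 = 616.8 days.
Total: 275.0 + 262.1 + 616.8 days.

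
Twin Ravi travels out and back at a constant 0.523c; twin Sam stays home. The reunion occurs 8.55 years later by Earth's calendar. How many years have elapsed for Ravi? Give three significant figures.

τ = 7.29 years

γ = 1/√(1 − 0.523²) = 1/√0.7265 = 1.173
Ravi's clock measures proper time along the trip: τ = Δt/γ = 8.55/1.173 years.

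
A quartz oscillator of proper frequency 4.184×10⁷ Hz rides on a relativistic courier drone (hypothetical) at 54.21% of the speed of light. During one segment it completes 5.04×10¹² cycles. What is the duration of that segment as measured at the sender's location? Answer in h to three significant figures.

β = 0.5421; γ = 1/√(1 − 0.5421²) = 1/√0.7061 = 1.190
Proper time for N cycles: τ = N/f = 5.04×10¹²/(4.184×10⁷) = 1.205×10⁵ s = 33.46 h.
Lab-frame duration Δt = γτ = 1.190 × 33.46 = 39.82 h.

Δt = 39.8 h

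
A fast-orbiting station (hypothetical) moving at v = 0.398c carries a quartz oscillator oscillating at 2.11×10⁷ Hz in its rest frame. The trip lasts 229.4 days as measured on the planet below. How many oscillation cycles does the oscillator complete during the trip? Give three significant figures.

γ = 1/√(1 − 0.398²) = 1/√0.8416 = 1.090
The oscillator's own cycle count is N = f × τ where τ is the proper time aboard the station. τ = Δt/γ = 229.4/1.090 = 210.4 days = 1.818×10⁷ s.
N = 2.11×10⁷ × 1.818×10⁷ = 3.837×10¹⁴.

N = 3.84×10¹⁴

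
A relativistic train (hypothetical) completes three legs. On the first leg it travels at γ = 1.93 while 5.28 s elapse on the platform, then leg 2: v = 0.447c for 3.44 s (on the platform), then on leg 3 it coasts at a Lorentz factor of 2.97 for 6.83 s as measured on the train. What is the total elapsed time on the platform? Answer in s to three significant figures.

Leg 1: 5.28 s is already measured on the platform.
Leg 2: 3.44 s is already measured on the platform.
Leg 3: γ = 2.97; Δt_3 = 2.970 × 6.83 = 20.29 s.
Total: 5.280 + 3.440 + 20.29 s.

Δt = 29.0 s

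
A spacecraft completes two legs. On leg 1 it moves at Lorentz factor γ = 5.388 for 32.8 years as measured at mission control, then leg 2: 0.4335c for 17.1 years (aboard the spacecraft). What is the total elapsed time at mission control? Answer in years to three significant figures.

Δt = 51.8 years

Leg 1: 32.8 years is already measured at mission control.
Leg 2: γ = 1/√(1 − 0.4335²) = 1/√0.8121 = 1.110; Δt_2 = 1.110 × 17.1 = 18.98 years.
Total: 32.80 + 18.98 years.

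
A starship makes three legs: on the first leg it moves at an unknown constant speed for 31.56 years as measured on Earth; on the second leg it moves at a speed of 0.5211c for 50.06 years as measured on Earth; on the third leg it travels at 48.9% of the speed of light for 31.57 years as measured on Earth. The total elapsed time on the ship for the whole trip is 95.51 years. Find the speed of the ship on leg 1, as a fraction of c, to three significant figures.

Leg 1: speed unknown; τ_1 = 31.56/γ_1.
Leg 2: γ = 1/√(1 − 0.5211²) = 1/√0.7285 = 1.172; τ_2 = 50.06/1.172 = 42.73 years.
Leg 3: β = 0.489; γ = 1/√(1 − 0.489²) = 1/√0.7609 = 1.146; τ_3 = 31.57/1.146 = 27.54 years.
Total proper time: τ_1 + 42.73 + 27.54 = 95.51, so τ_1 = 95.51 − 70.26 = 25.25 years.
γ_1 = 31.56/25.25 = 1.250; β = √(1 − 1/γ²) = √0.3601.

β = 0.600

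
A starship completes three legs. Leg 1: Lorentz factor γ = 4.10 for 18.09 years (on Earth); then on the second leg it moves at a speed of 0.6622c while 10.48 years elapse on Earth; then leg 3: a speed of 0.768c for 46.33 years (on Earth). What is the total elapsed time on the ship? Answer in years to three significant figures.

τ = 41.9 years

Leg 1: γ = 4.10; τ_1 = 18.09/4.100 = 4.412 years.
Leg 2: γ = 1/√(1 − 0.6622²) = 1/√0.5615 = 1.335; τ_2 = 10.48/1.335 = 7.853 years.
Leg 3: γ = 1/√(1 − 0.768²) = 1/√0.4102 = 1.561; τ_3 = 46.33/1.561 = 29.67 years.
Total: 4.412 + 7.853 + 29.67 years.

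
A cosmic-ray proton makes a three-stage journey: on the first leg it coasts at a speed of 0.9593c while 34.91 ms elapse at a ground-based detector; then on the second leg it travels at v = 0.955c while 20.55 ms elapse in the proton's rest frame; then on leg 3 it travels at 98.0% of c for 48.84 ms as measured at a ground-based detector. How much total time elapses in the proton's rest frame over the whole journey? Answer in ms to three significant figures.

τ = 40.1 ms

Leg 1: γ = 1/√(1 − 0.9593²) = 1/√0.07974 = 3.541; τ_1 = 34.91/3.541 = 9.858 ms.
Leg 2: 20.55 ms is already measured in the proton's rest frame.
Leg 3: β = 0.980; γ = 1/√(1 − 0.980²) = 1/√0.03960 = 5.025; τ_3 = 48.84/5.025 = 9.719 ms.
Total: 9.858 + 20.55 + 9.719 ms.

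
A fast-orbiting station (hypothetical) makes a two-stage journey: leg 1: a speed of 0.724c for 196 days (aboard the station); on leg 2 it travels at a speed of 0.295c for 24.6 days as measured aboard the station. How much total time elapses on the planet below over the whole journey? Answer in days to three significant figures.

Δt = 310 days

Leg 1: γ = 1/√(1 − 0.724²) = 1/√0.4758 = 1.450; Δt_1 = 1.450 × 196 = 284.1 days.
Leg 2: γ = 1/√(1 − 0.295²) = 1/√0.9130 = 1.047; Δt_2 = 1.047 × 24.6 = 25.75 days.
Total: 284.1 + 25.75 days.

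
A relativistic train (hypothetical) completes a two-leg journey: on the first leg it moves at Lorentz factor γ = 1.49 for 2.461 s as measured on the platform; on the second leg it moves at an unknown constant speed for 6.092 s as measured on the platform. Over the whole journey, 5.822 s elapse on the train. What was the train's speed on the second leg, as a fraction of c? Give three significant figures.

β = 0.729

Leg 1: γ = 1.49; τ_1 = 2.461/1.490 = 1.652 s.
Leg 2: speed unknown; τ_2 = 6.092/γ_2.
Total proper time: 1.652 + τ_2 = 5.822, so τ_2 = 5.822 − 1.652 = 4.170 s.
γ_2 = 6.092/4.170 = 1.461; β = √(1 − 1/γ²) = √0.5314.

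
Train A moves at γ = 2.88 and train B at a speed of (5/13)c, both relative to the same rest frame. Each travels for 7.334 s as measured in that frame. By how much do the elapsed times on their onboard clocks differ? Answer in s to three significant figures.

|τ_A − τ_B| = 4.22 s

A: γ = 2.88; τ_A = 7.334/2.880 = 2.547 s.
B: γ = 1/√(1 − (5/13)²) = 13/12 ≈ 1.083; τ_B = 7.334/1.083 = 6.770 s.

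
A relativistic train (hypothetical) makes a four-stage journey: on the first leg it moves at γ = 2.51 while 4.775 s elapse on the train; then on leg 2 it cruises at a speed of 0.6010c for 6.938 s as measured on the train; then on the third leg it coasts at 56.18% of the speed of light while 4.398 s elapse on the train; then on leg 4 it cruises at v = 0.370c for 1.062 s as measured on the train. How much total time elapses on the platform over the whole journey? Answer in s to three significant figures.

Δt = 27.1 s

Leg 1: γ = 2.51; Δt_1 = 2.510 × 4.775 = 11.99 s.
Leg 2: γ = 1/√(1 − 0.6010²) = 1/√0.6388 = 1.251; Δt_2 = 1.251 × 6.938 = 8.681 s.
Leg 3: β = 0.5618; γ = 1/√(1 − 0.5618²) = 1/√0.6844 = 1.209; Δt_3 = 1.209 × 4.398 = 5.316 s.
Leg 4: γ = 1/√(1 − 0.370²) = 1/√0.8631 = 1.076; Δt_4 = 1.076 × 1.062 = 1.143 s.
Total: 11.99 + 8.681 + 5.316 + 1.143 s.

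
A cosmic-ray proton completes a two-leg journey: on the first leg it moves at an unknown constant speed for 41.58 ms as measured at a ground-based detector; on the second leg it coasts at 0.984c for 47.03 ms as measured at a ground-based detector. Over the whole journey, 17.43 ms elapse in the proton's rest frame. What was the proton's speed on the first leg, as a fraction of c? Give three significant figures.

β = 0.976

Leg 1: speed unknown; τ_1 = 41.58/γ_1.
Leg 2: γ = 1/√(1 − 0.984²) = 1/√0.03174 = 5.613; τ_2 = 47.03/5.613 = 8.379 ms.
Total proper time: τ_1 + 8.379 = 17.43, so τ_1 = 17.43 − 8.379 = 9.051 ms.
γ_1 = 41.58/9.051 = 4.594; β = √(1 − 1/γ²) = √0.9526.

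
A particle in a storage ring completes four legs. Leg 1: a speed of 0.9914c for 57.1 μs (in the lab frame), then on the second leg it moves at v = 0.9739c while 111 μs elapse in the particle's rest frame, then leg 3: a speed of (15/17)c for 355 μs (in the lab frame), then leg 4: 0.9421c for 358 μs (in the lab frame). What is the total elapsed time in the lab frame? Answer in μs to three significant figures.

Δt = 1260 μs

Leg 1: 57.1 μs is already measured in the lab frame.
Leg 2: γ = 1/√(1 − 0.9739²) = 1/√0.05152 = 4.406; Δt_2 = 4.406 × 111 = 489.0 μs.
Leg 3: 355 μs is already measured in the lab frame.
Leg 4: 358 μs is already measured in the lab frame.
Total: 57.10 + 489.0 + 355.0 + 358.0 μs.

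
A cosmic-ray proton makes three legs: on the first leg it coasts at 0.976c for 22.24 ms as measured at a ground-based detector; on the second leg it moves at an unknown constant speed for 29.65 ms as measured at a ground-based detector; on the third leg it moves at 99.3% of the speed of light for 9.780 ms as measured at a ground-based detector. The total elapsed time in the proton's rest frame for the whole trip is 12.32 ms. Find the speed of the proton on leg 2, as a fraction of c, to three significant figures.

β = 0.977

Leg 1: γ = 1/√(1 − 0.976²) = 1/√0.04742 = 4.592; τ_1 = 22.24/4.592 = 4.843 ms.
Leg 2: speed unknown; τ_2 = 29.65/γ_2.
Leg 3: β = 0.993; γ = 1/√(1 − 0.993²) = 1/√0.01395 = 8.466; τ_3 = 9.780/8.466 = 1.155 ms.
Total proper time: 4.843 + τ_2 + 1.155 = 12.32, so τ_2 = 12.32 − 5.998 = 6.322 ms.
γ_2 = 29.65/6.322 = 4.690; β = √(1 − 1/γ²) = √0.9545.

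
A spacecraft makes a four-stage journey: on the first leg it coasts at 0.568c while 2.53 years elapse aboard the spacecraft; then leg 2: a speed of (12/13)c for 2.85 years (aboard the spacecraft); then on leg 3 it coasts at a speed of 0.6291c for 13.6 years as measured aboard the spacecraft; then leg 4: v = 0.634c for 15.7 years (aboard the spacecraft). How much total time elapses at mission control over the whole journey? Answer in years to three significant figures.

Δt = 48.3 years

Leg 1: γ = 1/√(1 − 0.568²) = 1/√0.6774 = 1.215; Δt_1 = 1.215 × 2.53 = 3.074 years.
Leg 2: γ = 1/√(1 − (12/13)²) = 13/5 = 2.600; Δt_2 = 2.600 × 2.85 = 7.410 years.
Leg 3: γ = 1/√(1 − 0.6291²) = 1/√0.6042 = 1.286; Δt_3 = 1.286 × 13.6 = 17.50 years.
Leg 4: γ = 1/√(1 − 0.634²) = 1/√0.5980 = 1.293; Δt_4 = 1.293 × 15.7 = 20.30 years.
Total: 3.074 + 7.410 + 17.50 + 20.30 years.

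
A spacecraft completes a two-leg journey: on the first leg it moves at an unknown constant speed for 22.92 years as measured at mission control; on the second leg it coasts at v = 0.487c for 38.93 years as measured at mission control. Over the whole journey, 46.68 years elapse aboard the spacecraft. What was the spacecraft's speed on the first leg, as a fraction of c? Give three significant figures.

β = 0.833

Leg 1: speed unknown; τ_1 = 22.92/γ_1.
Leg 2: γ = 1/√(1 − 0.487²) = 1/√0.7628 = 1.145; τ_2 = 38.93/1.145 = 34.00 years.
Total proper time: τ_1 + 34.00 = 46.68, so τ_1 = 46.68 − 34.00 = 12.68 years.
γ_1 = 22.92/12.68 = 1.808; β = √(1 − 1/γ²) = √0.6940.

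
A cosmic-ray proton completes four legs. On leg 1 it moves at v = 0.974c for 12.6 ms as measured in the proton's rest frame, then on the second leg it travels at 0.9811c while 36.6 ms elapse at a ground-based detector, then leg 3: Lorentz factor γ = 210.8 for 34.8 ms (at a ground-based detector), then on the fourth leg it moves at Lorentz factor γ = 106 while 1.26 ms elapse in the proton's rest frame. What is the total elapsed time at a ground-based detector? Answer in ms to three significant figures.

Δt = 261 ms

Leg 1: γ = 1/√(1 − 0.974²) = 1/√0.05132 = 4.414; Δt_1 = 4.414 × 12.6 = 55.62 ms.
Leg 2: 36.6 ms is already measured at a ground-based detector.
Leg 3: 34.8 ms is already measured at a ground-based detector.
Leg 4: γ = 106; Δt_4 = 106.0 × 1.26 = 133.6 ms.
Total: 55.62 + 36.60 + 34.80 + 133.6 ms.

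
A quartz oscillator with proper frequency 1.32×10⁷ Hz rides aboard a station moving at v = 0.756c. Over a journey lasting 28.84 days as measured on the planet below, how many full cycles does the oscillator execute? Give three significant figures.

γ = 1/√(1 − 0.756²) = 1/√0.4285 = 1.528
The oscillator's own cycle count is N = f × τ where τ is the proper time aboard the station. τ = Δt/γ = 28.84/1.528 = 18.88 days = 1.631×10⁶ s.
N = 1.32×10⁷ × 1.631×10⁶ = 2.153×10¹³.

N = 2.15×10¹³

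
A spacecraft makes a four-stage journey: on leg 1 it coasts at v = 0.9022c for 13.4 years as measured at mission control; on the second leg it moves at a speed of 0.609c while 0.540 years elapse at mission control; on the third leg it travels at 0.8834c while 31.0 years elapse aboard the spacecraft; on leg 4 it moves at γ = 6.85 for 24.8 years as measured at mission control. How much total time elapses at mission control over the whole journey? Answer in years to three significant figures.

Leg 1: 13.4 years is already measured at mission control.
Leg 2: 0.540 years is already measured at mission control.
Leg 3: γ = 1/√(1 − 0.8834²) = 1/√0.2196 = 2.134; Δt_3 = 2.134 × 31.0 = 66.15 years.
Leg 4: 24.8 years is already measured at mission control.
Total: 13.40 + 0.5400 + 66.15 + 24.80 years.

Δt = 105 years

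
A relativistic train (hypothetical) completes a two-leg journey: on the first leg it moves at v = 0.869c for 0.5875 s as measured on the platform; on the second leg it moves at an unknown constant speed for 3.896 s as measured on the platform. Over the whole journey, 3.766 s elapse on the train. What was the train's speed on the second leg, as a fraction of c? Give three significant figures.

Leg 1: γ = 1/√(1 − 0.869²) = 1/√0.2448 = 2.021; τ_1 = 0.5875/2.021 = 0.2907 s.
Leg 2: speed unknown; τ_2 = 3.896/γ_2.
Total proper time: 0.2907 + τ_2 = 3.766, so τ_2 = 3.766 − 0.2907 = 3.475 s.
γ_2 = 3.896/3.475 = 1.121; β = √(1 − 1/γ²) = √0.2043.

β = 0.452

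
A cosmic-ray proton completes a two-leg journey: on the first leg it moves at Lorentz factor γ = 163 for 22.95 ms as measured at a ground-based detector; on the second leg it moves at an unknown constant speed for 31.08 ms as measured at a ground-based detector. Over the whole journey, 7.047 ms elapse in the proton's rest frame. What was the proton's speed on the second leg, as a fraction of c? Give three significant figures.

β = 0.975

Leg 1: γ = 163; τ_1 = 22.95/163.0 = 0.1408 ms.
Leg 2: speed unknown; τ_2 = 31.08/γ_2.
Total proper time: 0.1408 + τ_2 = 7.047, so τ_2 = 7.047 − 0.1408 = 6.906 ms.
γ_2 = 31.08/6.906 = 4.500; β = √(1 − 1/γ²) = √0.9506.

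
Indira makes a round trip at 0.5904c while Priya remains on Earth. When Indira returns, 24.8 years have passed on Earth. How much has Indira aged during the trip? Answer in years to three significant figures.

τ = 20.0 years

γ = 1/√(1 − 0.5904²) = 1/√0.6514 = 1.239
Indira's clock measures proper time along the trip: τ = Δt/γ = 24.8/1.239 years.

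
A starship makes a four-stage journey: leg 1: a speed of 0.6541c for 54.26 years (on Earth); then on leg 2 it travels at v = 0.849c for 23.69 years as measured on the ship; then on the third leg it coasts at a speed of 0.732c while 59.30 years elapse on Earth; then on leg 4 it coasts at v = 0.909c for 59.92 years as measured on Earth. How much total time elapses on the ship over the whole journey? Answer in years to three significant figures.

τ = 130 years

Leg 1: γ = 1/√(1 − 0.6541²) = 1/√0.5722 = 1.322; τ_1 = 54.26/1.322 = 41.04 years.
Leg 2: 23.69 years is already measured on the ship.
Leg 3: γ = 1/√(1 − 0.732²) = 1/√0.4642 = 1.468; τ_3 = 59.30/1.468 = 40.40 years.
Leg 4: γ = 1/√(1 − 0.909²) = 1/√0.1737 = 2.399; τ_4 = 59.92/2.399 = 24.97 years.
Total: 41.04 + 23.69 + 40.40 + 24.97 years.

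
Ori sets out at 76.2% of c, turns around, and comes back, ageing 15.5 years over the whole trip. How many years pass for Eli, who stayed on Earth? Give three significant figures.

β = 0.762; γ = 1/√(1 − 0.762²) = 1/√0.4194 = 1.544
Earth-frame duration is the dilated interval: Δt = γτ = 1.544 × 15.5 years.

Δt = 23.9 years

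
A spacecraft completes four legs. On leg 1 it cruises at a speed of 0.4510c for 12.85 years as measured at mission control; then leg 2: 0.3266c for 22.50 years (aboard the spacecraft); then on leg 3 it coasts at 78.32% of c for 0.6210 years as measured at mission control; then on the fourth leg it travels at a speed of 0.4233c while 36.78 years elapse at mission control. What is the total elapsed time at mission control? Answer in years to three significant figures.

Δt = 74.1 years

Leg 1: 12.85 years is already measured at mission control.
Leg 2: γ = 1/√(1 − 0.3266²) = 1/√0.8933 = 1.058; Δt_2 = 1.058 × 22.50 = 23.81 years.
Leg 3: 0.6210 years is already measured at mission control.
Leg 4: 36.78 years is already measured at mission control.
Total: 12.85 + 23.81 + 0.6210 + 36.78 years.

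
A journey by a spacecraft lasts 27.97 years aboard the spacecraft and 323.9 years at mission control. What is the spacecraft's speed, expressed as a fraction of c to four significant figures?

β = 0.9963

The proper time is measured aboard the spacecraft (both events occur at the spacecraft's location); Δt is measured at mission control. γ = Δt/τ = 323.9/27.97 = 11.58.
β = √(1 − 1/γ²) = √(1 − 0.007457) = √0.9925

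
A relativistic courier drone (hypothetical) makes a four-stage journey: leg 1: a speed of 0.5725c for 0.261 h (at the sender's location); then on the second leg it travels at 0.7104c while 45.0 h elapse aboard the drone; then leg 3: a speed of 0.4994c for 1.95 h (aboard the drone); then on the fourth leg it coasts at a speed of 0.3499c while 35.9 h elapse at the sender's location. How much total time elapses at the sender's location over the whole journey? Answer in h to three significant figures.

Leg 1: 0.261 h is already measured at the sender's location.
Leg 2: γ = 1/√(1 − 0.7104²) = 1/√0.4953 = 1.421; Δt_2 = 1.421 × 45.0 = 63.94 h.
Leg 3: γ = 1/√(1 − 0.4994²) = 1/√0.7506 = 1.154; Δt_3 = 1.154 × 1.95 = 2.251 h.
Leg 4: 35.9 h is already measured at the sender's location.
Total: 0.2610 + 63.94 + 2.251 + 35.90 h.

Δt = 102 h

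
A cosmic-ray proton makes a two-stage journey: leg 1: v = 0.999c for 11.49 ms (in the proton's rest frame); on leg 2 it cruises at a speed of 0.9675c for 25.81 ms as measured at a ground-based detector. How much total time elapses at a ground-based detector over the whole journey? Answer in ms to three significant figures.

Leg 1: γ = 1/√(1 − 0.999²) = 1/√0.001999 = 22.37; Δt_1 = 22.37 × 11.49 = 257.0 ms.
Leg 2: 25.81 ms is already measured at a ground-based detector.
Total: 257.0 + 25.81 ms.

Δt = 283 ms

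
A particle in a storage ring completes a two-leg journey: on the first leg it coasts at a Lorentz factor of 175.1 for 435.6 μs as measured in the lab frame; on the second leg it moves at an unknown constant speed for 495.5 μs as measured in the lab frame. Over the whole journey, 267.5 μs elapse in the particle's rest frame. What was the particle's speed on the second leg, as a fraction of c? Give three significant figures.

β = 0.845

Leg 1: γ = 175.1; τ_1 = 435.6/175.1 = 2.488 μs.
Leg 2: speed unknown; τ_2 = 495.5/γ_2.
Total proper time: 2.488 + τ_2 = 267.5, so τ_2 = 267.5 − 2.488 = 265.0 μs.
γ_2 = 495.5/265.0 = 1.870; β = √(1 − 1/γ²) = √0.7139.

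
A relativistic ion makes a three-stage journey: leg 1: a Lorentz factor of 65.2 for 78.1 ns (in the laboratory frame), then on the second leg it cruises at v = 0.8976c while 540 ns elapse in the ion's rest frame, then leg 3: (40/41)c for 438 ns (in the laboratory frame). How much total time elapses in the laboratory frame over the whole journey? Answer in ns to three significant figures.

Δt = 1740 ns

Leg 1: 78.1 ns is already measured in the laboratory frame.
Leg 2: γ = 1/√(1 − 0.8976²) = 1/√0.1943 = 2.269; Δt_2 = 2.269 × 540 = 1225 ns.
Leg 3: 438 ns is already measured in the laboratory frame.
Total: 78.10 + 1225 + 438.0 ns.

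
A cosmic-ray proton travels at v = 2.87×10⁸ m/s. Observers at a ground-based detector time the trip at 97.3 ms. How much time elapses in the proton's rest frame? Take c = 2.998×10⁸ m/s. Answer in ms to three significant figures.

β = 2.87×10⁸/2.998×10⁸ = 0.9573; γ = 1/√(1 − 0.9573²) = 3.459
The interval measured at a ground-based detector is the dilated one; the clock in the proton's rest frame measures the proper time τ = Δt/γ = 97.3/3.459 ms.

τ = 28.1 ms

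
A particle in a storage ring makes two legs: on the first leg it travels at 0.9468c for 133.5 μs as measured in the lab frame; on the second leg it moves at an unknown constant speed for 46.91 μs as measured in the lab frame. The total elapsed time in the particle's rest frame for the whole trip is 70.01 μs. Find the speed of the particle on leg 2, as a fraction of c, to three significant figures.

Leg 1: γ = 1/√(1 − 0.9468²) = 1/√0.1036 = 3.107; τ_1 = 133.5/3.107 = 42.96 μs.
Leg 2: speed unknown; τ_2 = 46.91/γ_2.
Total proper time: 42.96 + τ_2 = 70.01, so τ_2 = 70.01 − 42.96 = 27.05 μs.
γ_2 = 46.91/27.05 = 1.734; β = √(1 − 1/γ²) = √0.6676.

β = 0.817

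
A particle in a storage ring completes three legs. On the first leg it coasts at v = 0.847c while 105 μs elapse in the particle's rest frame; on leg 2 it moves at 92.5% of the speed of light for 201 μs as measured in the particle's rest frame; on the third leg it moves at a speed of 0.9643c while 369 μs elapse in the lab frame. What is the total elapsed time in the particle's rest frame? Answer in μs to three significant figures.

Leg 1: 105 μs is already measured in the particle's rest frame.
Leg 2: 201 μs is already measured in the particle's rest frame.
Leg 3: γ = 1/√(1 − 0.9643²) = 1/√0.07013 = 3.776; τ_3 = 369/3.776 = 97.72 μs.
Total: 105.0 + 201.0 + 97.72 μs.

τ = 404 μs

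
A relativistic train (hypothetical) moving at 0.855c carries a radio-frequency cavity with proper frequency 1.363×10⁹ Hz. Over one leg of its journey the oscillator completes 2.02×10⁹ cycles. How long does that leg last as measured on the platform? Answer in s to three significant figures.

Δt = 2.86 s

γ = 1/√(1 − 0.855²) = 1/√0.2690 = 1.928
Proper time for N cycles: τ = N/f = 2.02×10⁹/(1.363×10⁹) = 1.482×10⁰ s = 1.482 s.
Lab-frame duration Δt = γτ = 1.928 × 1.482 = 2.858 s.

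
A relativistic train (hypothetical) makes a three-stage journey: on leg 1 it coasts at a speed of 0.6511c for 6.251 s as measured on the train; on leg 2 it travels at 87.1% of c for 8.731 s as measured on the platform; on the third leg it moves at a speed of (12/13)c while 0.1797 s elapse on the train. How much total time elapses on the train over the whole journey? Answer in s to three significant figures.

Leg 1: 6.251 s is already measured on the train.
Leg 2: β = 0.871; γ = 1/√(1 − 0.871²) = 1/√0.2414 = 2.035; τ_2 = 8.731/2.035 = 4.289 s.
Leg 3: 0.1797 s is already measured on the train.
Total: 6.251 + 4.289 + 0.1797 s.

τ = 10.7 s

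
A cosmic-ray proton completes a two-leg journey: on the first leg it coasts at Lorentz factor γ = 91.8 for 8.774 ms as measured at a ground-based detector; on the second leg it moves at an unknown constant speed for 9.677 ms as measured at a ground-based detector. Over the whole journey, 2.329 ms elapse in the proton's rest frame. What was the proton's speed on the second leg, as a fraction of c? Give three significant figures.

Leg 1: γ = 91.8; τ_1 = 8.774/91.80 = 0.09558 ms.
Leg 2: speed unknown; τ_2 = 9.677/γ_2.
Total proper time: 0.09558 + τ_2 = 2.329, so τ_2 = 2.329 − 0.09558 = 2.233 ms.
γ_2 = 9.677/2.233 = 4.333; β = √(1 − 1/γ²) = √0.9467.

β = 0.973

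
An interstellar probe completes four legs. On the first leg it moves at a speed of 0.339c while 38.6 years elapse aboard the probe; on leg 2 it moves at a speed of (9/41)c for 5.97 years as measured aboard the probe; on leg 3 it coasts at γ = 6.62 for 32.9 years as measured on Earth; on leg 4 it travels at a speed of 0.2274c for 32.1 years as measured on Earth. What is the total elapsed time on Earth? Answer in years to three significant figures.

Δt = 112 years

Leg 1: γ = 1/√(1 − 0.339²) = 1/√0.8851 = 1.063; Δt_1 = 1.063 × 38.6 = 41.03 years.
Leg 2: γ = 1/√(1 − (9/41)²) = 41/40 = 1.025; Δt_2 = 1.025 × 5.97 = 6.119 years.
Leg 3: 32.9 years is already measured on Earth.
Leg 4: 32.1 years is already measured on Earth.
Total: 41.03 + 6.119 + 32.90 + 32.10 years.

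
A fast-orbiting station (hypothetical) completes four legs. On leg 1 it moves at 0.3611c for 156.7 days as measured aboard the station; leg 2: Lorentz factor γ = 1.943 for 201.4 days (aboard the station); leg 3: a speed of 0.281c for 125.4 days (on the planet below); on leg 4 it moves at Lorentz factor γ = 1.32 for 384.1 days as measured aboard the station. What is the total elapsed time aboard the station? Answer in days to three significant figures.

τ = 863 days

Leg 1: 156.7 days is already measured aboard the station.
Leg 2: 201.4 days is already measured aboard the station.
Leg 3: γ = 1/√(1 − 0.281²) = 1/√0.9210 = 1.042; τ_3 = 125.4/1.042 = 120.3 days.
Leg 4: 384.1 days is already measured aboard the station.
Total: 156.7 + 201.4 + 120.3 + 384.1 days.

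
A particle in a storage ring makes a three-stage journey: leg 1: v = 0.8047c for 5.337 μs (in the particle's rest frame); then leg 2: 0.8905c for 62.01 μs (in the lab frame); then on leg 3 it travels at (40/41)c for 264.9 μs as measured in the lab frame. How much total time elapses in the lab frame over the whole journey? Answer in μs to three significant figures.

Δt = 336 μs

Leg 1: γ = 1/√(1 − 0.8047²) = 1/√0.3525 = 1.684; Δt_1 = 1.684 × 5.337 = 8.990 μs.
Leg 2: 62.01 μs is already measured in the lab frame.
Leg 3: 264.9 μs is already measured in the lab frame.
Total: 8.990 + 62.01 + 264.9 μs.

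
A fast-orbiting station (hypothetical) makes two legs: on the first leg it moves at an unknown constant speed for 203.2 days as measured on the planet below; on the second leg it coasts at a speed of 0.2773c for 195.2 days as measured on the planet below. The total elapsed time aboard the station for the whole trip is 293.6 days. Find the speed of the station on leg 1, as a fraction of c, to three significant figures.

β = 0.853

Leg 1: speed unknown; τ_1 = 203.2/γ_1.
Leg 2: γ = 1/√(1 − 0.2773²) = 1/√0.9231 = 1.041; τ_2 = 195.2/1.041 = 187.5 days.
Total proper time: τ_1 + 187.5 = 293.6, so τ_1 = 293.6 − 187.5 = 106.1 days.
γ_1 = 203.2/106.1 = 1.916; β = √(1 − 1/γ²) = √0.7276.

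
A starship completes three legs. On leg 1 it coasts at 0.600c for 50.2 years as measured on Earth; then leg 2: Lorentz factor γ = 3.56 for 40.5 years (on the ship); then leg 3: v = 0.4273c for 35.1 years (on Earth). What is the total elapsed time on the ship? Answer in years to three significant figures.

τ = 112 years

Leg 1: γ = 1/√(1 − 0.600²) = 5/4 = 1.250; τ_1 = 50.2/1.250 = 40.16 years.
Leg 2: 40.5 years is already measured on the ship.
Leg 3: γ = 1/√(1 − 0.4273²) = 1/√0.8174 = 1.106; τ_3 = 35.1/1.106 = 31.73 years.
Total: 40.16 + 40.50 + 31.73 years.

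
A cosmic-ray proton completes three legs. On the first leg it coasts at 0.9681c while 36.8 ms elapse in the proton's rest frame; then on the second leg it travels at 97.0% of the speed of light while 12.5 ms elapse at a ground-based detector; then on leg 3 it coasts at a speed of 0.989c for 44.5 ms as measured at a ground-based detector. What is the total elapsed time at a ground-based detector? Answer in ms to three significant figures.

Δt = 204 ms

Leg 1: γ = 1/√(1 − 0.9681²) = 1/√0.06278 = 3.991; Δt_1 = 3.991 × 36.8 = 146.9 ms.
Leg 2: 12.5 ms is already measured at a ground-based detector.
Leg 3: 44.5 ms is already measured at a ground-based detector.
Total: 146.9 + 12.50 + 44.50 ms.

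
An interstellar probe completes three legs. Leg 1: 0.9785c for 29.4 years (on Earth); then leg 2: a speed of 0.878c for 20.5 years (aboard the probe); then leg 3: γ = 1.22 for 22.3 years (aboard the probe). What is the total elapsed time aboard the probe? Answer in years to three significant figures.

τ = 48.9 years

Leg 1: γ = 1/√(1 − 0.9785²) = 1/√0.04254 = 4.849; τ_1 = 29.4/4.849 = 6.064 years.
Leg 2: 20.5 years is already measured aboard the probe.
Leg 3: 22.3 years is already measured aboard the probe.
Total: 6.064 + 20.50 + 22.30 years.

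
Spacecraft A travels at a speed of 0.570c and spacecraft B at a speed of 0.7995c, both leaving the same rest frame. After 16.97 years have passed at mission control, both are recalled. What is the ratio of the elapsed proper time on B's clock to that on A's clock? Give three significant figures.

A: γ = 1/√(1 − 0.570²) = 1/√0.6751 = 1.217. B: γ = 1/√(1 − 0.7995²) = 1/√0.3608 = 1.665.
τ_A/τ_B = γ_B/γ_A = 1.665/1.217 = 1.368, so τ_B/τ_A = 0.7311.

τ_B/τ_A = 0.731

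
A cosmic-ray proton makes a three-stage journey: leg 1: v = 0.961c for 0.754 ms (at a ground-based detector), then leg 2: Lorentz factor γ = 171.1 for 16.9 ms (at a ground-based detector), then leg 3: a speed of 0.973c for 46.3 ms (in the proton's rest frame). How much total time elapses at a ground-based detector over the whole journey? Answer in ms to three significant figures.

Leg 1: 0.754 ms is already measured at a ground-based detector.
Leg 2: 16.9 ms is already measured at a ground-based detector.
Leg 3: γ = 1/√(1 − 0.973²) = 1/√0.05327 = 4.333; Δt_3 = 4.333 × 46.3 = 200.6 ms.
Total: 0.7540 + 16.90 + 200.6 ms.

Δt = 218 ms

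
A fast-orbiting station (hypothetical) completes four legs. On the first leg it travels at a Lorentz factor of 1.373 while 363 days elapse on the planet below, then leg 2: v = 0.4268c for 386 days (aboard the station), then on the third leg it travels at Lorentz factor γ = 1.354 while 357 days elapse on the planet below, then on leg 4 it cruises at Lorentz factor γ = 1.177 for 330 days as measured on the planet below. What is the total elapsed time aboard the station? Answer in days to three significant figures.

Leg 1: γ = 1.373; τ_1 = 363/1.373 = 264.4 days.
Leg 2: 386 days is already measured aboard the station.
Leg 3: γ = 1.354; τ_3 = 357/1.354 = 263.7 days.
Leg 4: γ = 1.177; τ_4 = 330/1.177 = 280.4 days.
Total: 264.4 + 386.0 + 263.7 + 280.4 days.

τ = 1190 days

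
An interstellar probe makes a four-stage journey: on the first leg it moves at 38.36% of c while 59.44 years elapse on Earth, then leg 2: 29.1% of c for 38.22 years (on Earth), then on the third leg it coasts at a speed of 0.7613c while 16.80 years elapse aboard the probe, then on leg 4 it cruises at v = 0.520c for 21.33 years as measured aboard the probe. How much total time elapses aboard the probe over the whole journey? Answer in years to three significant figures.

τ = 130 years

Leg 1: β = 0.3836; γ = 1/√(1 − 0.3836²) = 1/√0.8529 = 1.083; τ_1 = 59.44/1.083 = 54.89 years.
Leg 2: β = 0.291; γ = 1/√(1 − 0.291²) = 1/√0.9153 = 1.045; τ_2 = 38.22/1.045 = 36.57 years.
Leg 3: 16.80 years is already measured aboard the probe.
Leg 4: 21.33 years is already measured aboard the probe.
Total: 54.89 + 36.57 + 16.80 + 21.33 years.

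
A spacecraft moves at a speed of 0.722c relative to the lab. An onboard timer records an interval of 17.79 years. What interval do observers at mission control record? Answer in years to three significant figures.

Δt = 25.7 years

γ = 1/√(1 − 0.722²) = 1/√0.4787 = 1.445
The interval measured aboard the spacecraft is the proper time (both events occur at the same place in that frame); the lab-frame interval is Δt = γτ = 1.445 × 17.79 years.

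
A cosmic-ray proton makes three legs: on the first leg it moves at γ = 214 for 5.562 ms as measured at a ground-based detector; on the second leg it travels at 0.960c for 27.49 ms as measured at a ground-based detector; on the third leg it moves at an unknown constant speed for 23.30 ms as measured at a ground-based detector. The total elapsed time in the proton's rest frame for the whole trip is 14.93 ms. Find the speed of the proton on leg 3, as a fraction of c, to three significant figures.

Leg 1: γ = 214; τ_1 = 5.562/214.0 = 0.02599 ms.
Leg 2: γ = 1/√(1 − 0.960²) = 25/7 ≈ 3.571; τ_2 = 27.49/3.571 = 7.697 ms.
Leg 3: speed unknown; τ_3 = 23.30/γ_3.
Total proper time: 0.02599 + 7.697 + τ_3 = 14.93, so τ_3 = 14.93 − 7.723 = 7.207 ms.
γ_3 = 23.30/7.207 = 3.233; β = √(1 − 1/γ²) = √0.9043.

β = 0.951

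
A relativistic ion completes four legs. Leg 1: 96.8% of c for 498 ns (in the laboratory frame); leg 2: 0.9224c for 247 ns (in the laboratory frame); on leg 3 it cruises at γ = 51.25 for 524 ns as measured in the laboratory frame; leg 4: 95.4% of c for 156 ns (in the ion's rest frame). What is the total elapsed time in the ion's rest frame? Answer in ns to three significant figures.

τ = 387 ns

Leg 1: β = 0.968; γ = 1/√(1 − 0.968²) = 1/√0.06298 = 3.985; τ_1 = 498/3.985 = 125.0 ns.
Leg 2: γ = 1/√(1 − 0.9224²) = 1/√0.1492 = 2.589; τ_2 = 247/2.589 = 95.40 ns.
Leg 3: γ = 51.25; τ_3 = 524/51.25 = 10.22 ns.
Leg 4: 156 ns is already measured in the ion's rest frame.
Total: 125.0 + 95.40 + 10.22 + 156.0 ns.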